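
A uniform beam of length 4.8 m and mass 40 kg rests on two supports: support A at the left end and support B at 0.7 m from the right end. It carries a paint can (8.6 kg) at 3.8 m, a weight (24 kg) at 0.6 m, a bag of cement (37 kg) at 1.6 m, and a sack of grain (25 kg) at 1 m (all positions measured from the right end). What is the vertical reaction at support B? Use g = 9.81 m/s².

R_B ≈ 1000 N

About support A:
Beam weight: 40 × 9.81 = 392.4 N down at 2.4 m → arm 2.4 m, τ = 392.4 × 2.4 = 941.8 N·m clockwise.
Paint can: 8.6 × 9.81 = 84.37 N down at 3.8 m → arm 1 m, τ = 84.37 × 1 = 84.37 N·m clockwise.
Weight: 24 × 9.81 = 235.4 N down at 0.6 m → arm 4.2 m, τ = 235.4 × 4.2 = 988.7 N·m clockwise.
Bag of cement: 37 × 9.81 = 363 N down at 1.6 m → arm 3.2 m, τ = 363 × 3.2 = 1162 N·m clockwise.
Sack of grain: 25 × 9.81 = 245.2 N down at 1 m → arm 3.8 m, τ = 245.2 × 3.8 = 931.8 N·m clockwise.
Net load moment about support A = 4109 N·m clockwise.
Reaction R at support B is upward at 0.7 m, arm 4.1 m → moment R × 4.1 counterclockwise.
Setting net torque to zero: R × 4.1 = 4109 → R = 1000 N.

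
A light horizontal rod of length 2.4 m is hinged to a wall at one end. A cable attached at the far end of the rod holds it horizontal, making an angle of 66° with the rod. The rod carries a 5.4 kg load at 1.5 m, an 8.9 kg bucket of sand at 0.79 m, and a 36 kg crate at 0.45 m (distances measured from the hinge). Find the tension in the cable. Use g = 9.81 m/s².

Choose the hinge as the axis so the unknown hinge reaction has zero arm there.
Load: 5.4 × 9.81 = 52.97 N down at 1.5 m → arm 1.5 m, τ = 52.97 × 1.5 = 79.45 N·m clockwise.
Bucket of sand: 8.9 × 9.81 = 87.31 N down at 0.79 m → arm 0.79 m, τ = 87.31 × 0.79 = 68.97 N·m clockwise.
Crate: 36 × 9.81 = 353.2 N down at 0.45 m → arm 0.45 m, τ = 353.2 × 0.45 = 158.9 N·m clockwise.
Total clockwise load moment = 307.3 N·m.
The cable tension T acts at 2.4 m; only its component perpendicular to the rod, T sinθ, produces torque. sin 66° = 0.9135.
Balancing moments: T × 2.4 × 0.9135 = 307.3, giving T = 307.3 / 2.192 = 140 N.

T ≈ 140 N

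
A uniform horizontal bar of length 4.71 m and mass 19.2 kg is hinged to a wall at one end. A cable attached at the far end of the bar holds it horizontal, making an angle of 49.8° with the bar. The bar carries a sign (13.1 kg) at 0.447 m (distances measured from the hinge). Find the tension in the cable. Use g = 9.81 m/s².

T ≈ 139 N

Take moments about the hinge.
Beam weight: 19.2 × 9.81 = 188.4 N down at 2.355 m → arm 2.355 m, τ = 188.4 × 2.355 = 443.7 N·m clockwise.
Sign: 13.1 × 9.81 = 128.5 N down at 0.447 m → arm 0.447 m, τ = 128.5 × 0.447 = 57.44 N·m clockwise.
Total clockwise load moment = 501.1 N·m.
The cable tension T acts at 4.71 m; only its component perpendicular to the bar, T sinθ, produces torque. sin 49.8° = 0.7638.
Στ = 0 ⇒ T × 4.71 × 0.7638 = 501.1 ⇒ T = 501.1 / 3.597 = 139 N.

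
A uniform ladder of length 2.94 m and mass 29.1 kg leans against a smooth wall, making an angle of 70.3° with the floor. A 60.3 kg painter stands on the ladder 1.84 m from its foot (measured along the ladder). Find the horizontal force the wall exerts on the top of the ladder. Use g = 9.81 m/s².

N_wall ≈ 184 N

About the foot of the ladder:
Ladder weight 29.1×9.81 = 285.5 N acts at 1.47 m along the ladder; its horizontal arm is 1.47·cos70.3° = 0.4955 m → τ = 141.5 N·m clockwise.
Painter: 60.3×9.81 = 591.5 N at 1.84 m → arm 0.6203 m → τ = 366.9 N·m clockwise.
Wall normal N acts horizontally at the top; its moment arm is the height L sinθ = 2.94·sin70.3° = 2.768 m, counterclockwise.
Στ = 0 ⇒ N × 2.768 = 508.4 ⇒ N = 184 N.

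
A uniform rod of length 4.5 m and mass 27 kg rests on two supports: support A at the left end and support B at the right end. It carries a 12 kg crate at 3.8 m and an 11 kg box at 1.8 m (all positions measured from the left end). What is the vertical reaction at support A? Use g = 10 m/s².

Sum moments about support B (its reaction then has zero moment arm).
Beam weight: 27 × 10 = 270 N down at 2.25 m → arm 2.25 m, τ = 270 × 2.25 = 607.5 N·m counterclockwise.
Crate: 12 × 10 = 120 N down at 3.8 m → arm 0.7 m, τ = 120 × 0.7 = 84 N·m counterclockwise.
Box: 11 × 10 = 110 N down at 1.8 m → arm 2.7 m, τ = 110 × 2.7 = 297 N·m counterclockwise.
Net load moment about support B = 988.5 N·m counterclockwise.
Reaction R at support A is upward at 0 m, arm 4.5 m → moment R × 4.5 clockwise.
Setting net torque to zero: R × 4.5 = 988.5 → R = 220 N.

R_A ≈ 220 N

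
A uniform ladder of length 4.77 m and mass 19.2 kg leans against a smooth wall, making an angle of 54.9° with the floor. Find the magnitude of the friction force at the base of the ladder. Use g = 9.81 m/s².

Take moments about the foot of the ladder.
Ladder weight 19.2×9.81 = 188.4 N acts at 2.385 m along the ladder; its horizontal arm is 2.385·cos54.9° = 1.371 m → τ = 258.3 N·m clockwise.
Wall normal N acts horizontally at the top; its moment arm is the height L sinθ = 4.77·sin54.9° = 3.903 m, counterclockwise.
Στ = 0 ⇒ N × 3.903 = 258.3 ⇒ N = 66.2 N.
ΣFx = 0: friction at the foot balances the wall's push, so f = N_wall = 66.2 N.

f ≈ 66.2 N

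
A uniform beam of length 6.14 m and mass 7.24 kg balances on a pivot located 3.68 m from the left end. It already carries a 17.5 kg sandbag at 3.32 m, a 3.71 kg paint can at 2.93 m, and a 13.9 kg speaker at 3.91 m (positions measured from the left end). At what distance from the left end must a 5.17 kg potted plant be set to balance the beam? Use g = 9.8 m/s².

x ≈ 5.67 m from the left end

Taking torques about the pivot (at 3.68 m from the left end):
Beam weight: 7.24 × 9.8 = 70.95 N down at 3.07 m → arm 0.61 m, τ = 70.95 × 0.61 = 43.28 N·m counterclockwise.
Sandbag: 17.5 × 9.8 = 171.5 N down at 3.32 m → arm 0.36 m, τ = 171.5 × 0.36 = 61.74 N·m counterclockwise.
Paint can: 3.71 × 9.8 = 36.36 N down at 2.93 m → arm 0.75 m, τ = 36.36 × 0.75 = 27.27 N·m counterclockwise.
Speaker: 13.9 × 9.8 = 136.2 N down at 3.91 m → arm 0.23 m, τ = 136.2 × 0.23 = 31.33 N·m clockwise.
Net moment of existing loads = 101 N·m counterclockwise.
The potted plant weighs 5.17 × 9.8 = 50.67 N and must supply an equal clockwise moment, so its lever arm about the pivot is 101 / 50.67 = 1.99 m.
That puts it at 3.68 + 1.99 = 5.67 m from the left end.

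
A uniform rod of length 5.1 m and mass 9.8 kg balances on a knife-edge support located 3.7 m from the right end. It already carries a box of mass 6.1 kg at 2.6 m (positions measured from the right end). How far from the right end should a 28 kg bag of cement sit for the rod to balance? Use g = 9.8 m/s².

x ≈ 4.34 m from the right end

Choose the knife-edge support (at 3.7 m from the right end) as the axis so the support reaction has zero arm there.
Beam weight: 9.8 × 9.8 = 96.04 N down at 2.55 m → arm 1.15 m, τ = 96.04 × 1.15 = 110.4 N·m clockwise.
Box: 6.1 × 9.8 = 59.78 N down at 2.6 m → arm 1.1 m, τ = 59.78 × 1.1 = 65.76 N·m clockwise.
Net moment of existing loads = 176.2 N·m clockwise.
The bag of cement weighs 28 × 9.8 = 274.4 N and must supply an equal counterclockwise moment, so its lever arm about the knife-edge support is 176.2 / 274.4 = 0.642 m.
That puts it at 3.7 + 0.642 = 4.34 m from the right end.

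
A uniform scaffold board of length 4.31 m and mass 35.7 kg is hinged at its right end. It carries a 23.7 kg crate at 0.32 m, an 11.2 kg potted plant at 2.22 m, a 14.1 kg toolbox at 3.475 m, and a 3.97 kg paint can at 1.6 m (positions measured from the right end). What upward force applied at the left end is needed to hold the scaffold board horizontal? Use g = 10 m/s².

F ≈ 382 N

Take moments about the right end.
Beam weight: 35.7 × 10 = 357 N down at 2.155 m → arm 2.155 m, τ = 357 × 2.155 = 769.3 N·m counterclockwise.
Crate: 23.7 × 10 = 237 N down at 0.32 m → arm 0.32 m, τ = 237 × 0.32 = 75.84 N·m counterclockwise.
Potted plant: 11.2 × 10 = 112 N down at 2.22 m → arm 2.22 m, τ = 112 × 2.22 = 248.6 N·m counterclockwise.
Toolbox: 14.1 × 10 = 141 N down at 3.475 m → arm 3.475 m, τ = 141 × 3.475 = 490 N·m counterclockwise.
Paint can: 3.97 × 10 = 39.7 N down at 1.6 m → arm 1.6 m, τ = 39.7 × 1.6 = 63.52 N·m counterclockwise.
Net moment of the loads = 1647 N·m counterclockwise.
The upward force F acts at the left end, arm 4.31 m, giving F × 4.31 clockwise.
Στ = 0 ⇒ F × 4.31 = 1647 ⇒ F = 1647 / 4.31 = 382 N.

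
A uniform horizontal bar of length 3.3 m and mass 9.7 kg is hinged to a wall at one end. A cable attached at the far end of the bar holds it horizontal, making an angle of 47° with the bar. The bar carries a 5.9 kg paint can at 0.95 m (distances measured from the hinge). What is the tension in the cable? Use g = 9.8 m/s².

Sum moments about the hinge (the unknown hinge reaction has zero arm there).
Beam weight: 9.7 × 9.8 = 95.06 N down at 1.65 m → arm 1.65 m, τ = 95.06 × 1.65 = 156.8 N·m clockwise.
Paint can: 5.9 × 9.8 = 57.82 N down at 0.95 m → arm 0.95 m, τ = 57.82 × 0.95 = 54.93 N·m clockwise.
Total clockwise load moment = 211.7 N·m.
The cable tension T acts at 3.3 m; only its component perpendicular to the bar, T sinθ, produces torque. sin 47° = 0.7314.
Στ = 0 ⇒ T × 3.3 × 0.7314 = 211.7 ⇒ T = 211.7 / 2.414 = 87.7 N.

T ≈ 87.7 N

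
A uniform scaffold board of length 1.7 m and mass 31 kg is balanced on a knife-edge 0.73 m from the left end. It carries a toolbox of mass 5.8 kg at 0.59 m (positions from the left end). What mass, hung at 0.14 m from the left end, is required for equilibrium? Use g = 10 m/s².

Take moments about the knife-edge (at 0.73 m from the left end).
Beam weight: 31 × 10 = 310 N down at 0.85 m → arm 0.12 m, τ = 310 × 0.12 = 37.2 N·m clockwise.
Toolbox: 5.8 × 10 = 58 N down at 0.59 m → arm 0.14 m, τ = 58 × 0.14 = 8.12 N·m counterclockwise.
Net moment of known loads = 29.08 N·m clockwise.
An unknown mass m at 0.14 m has arm 0.59 m; its moment is m·g·0.59 counterclockwise.
For rotational equilibrium, m × 10 × 0.59 = 29.08, so m = 29.08 / (10 × 0.59) = 4.93 kg.

m ≈ 4.93 kg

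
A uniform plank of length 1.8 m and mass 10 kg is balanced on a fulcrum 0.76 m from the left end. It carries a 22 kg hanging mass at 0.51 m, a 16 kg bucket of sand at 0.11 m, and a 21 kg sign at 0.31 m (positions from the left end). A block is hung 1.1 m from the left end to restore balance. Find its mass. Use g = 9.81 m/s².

m ≈ 70.4 kg

Taking torques about the fulcrum (at 0.76 m from the left end):
Beam weight: 10 × 9.81 = 98.1 N down at 0.9 m → arm 0.14 m, τ = 98.1 × 0.14 = 13.73 N·m clockwise.
Hanging mass: 22 × 9.81 = 215.8 N down at 0.51 m → arm 0.25 m, τ = 215.8 × 0.25 = 53.95 N·m counterclockwise.
Bucket of sand: 16 × 9.81 = 157 N down at 0.11 m → arm 0.65 m, τ = 157 × 0.65 = 102 N·m counterclockwise.
Sign: 21 × 9.81 = 206 N down at 0.31 m → arm 0.45 m, τ = 206 × 0.45 = 92.7 N·m counterclockwise.
Net moment of known loads = 234.9 N·m counterclockwise.
An unknown mass m at 1.1 m has arm 0.34 m; its moment is m·g·0.34 clockwise.
Balancing moments: m × 9.81 × 0.34 = 234.9, giving m = 234.9 / (9.81 × 0.34) = 70.4 kg.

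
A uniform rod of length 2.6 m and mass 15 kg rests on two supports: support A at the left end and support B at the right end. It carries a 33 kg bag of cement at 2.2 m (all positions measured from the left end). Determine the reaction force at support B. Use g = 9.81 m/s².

R_B ≈ 348 N

Take moments about support A.
Beam weight: 15 × 9.81 = 147.2 N down at 1.3 m → arm 1.3 m, τ = 147.2 × 1.3 = 191.4 N·m clockwise.
Bag of cement: 33 × 9.81 = 323.7 N down at 2.2 m → arm 2.2 m, τ = 323.7 × 2.2 = 712.1 N·m clockwise.
Net load moment about support A = 903.5 N·m clockwise.
Reaction R at support B is upward at 2.6 m, arm 2.6 m → moment R × 2.6 counterclockwise.
Στ = 0 ⇒ R × 2.6 = 903.5 ⇒ R = 348 N.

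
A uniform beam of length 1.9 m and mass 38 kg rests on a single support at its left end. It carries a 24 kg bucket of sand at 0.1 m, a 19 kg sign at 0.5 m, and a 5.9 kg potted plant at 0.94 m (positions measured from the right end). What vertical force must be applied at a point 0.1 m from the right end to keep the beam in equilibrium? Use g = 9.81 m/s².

F ≈ 608 N

About the left end:
Beam weight: 38 × 9.81 = 372.8 N down at 0.95 m → arm 0.95 m, τ = 372.8 × 0.95 = 354.2 N·m clockwise.
Bucket of sand: 24 × 9.81 = 235.4 N down at 0.1 m → arm 1.8 m, τ = 235.4 × 1.8 = 423.7 N·m clockwise.
Sign: 19 × 9.81 = 186.4 N down at 0.5 m → arm 1.4 m, τ = 186.4 × 1.4 = 261 N·m clockwise.
Potted plant: 5.9 × 9.81 = 57.88 N down at 0.94 m → arm 0.96 m, τ = 57.88 × 0.96 = 55.56 N·m clockwise.
Net moment of the loads = 1094 N·m clockwise.
The upward force F acts at a point 0.1 m from the right end, arm 1.8 m, giving F × 1.8 counterclockwise.
Setting net torque to zero: F × 1.8 = 1094 → F = 1094 / 1.8 = 608 N.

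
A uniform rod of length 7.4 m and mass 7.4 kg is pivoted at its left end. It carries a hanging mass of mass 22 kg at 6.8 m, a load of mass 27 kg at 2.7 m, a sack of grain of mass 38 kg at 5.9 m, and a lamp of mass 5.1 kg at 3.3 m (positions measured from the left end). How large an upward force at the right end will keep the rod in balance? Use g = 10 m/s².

F ≈ 663 N

Take moments about the left end.
Beam weight: 7.4 × 10 = 74 N down at 3.7 m → arm 3.7 m, τ = 74 × 3.7 = 273.8 N·m clockwise.
Hanging mass: 22 × 10 = 220 N down at 6.8 m → arm 6.8 m, τ = 220 × 6.8 = 1496 N·m clockwise.
Load: 27 × 10 = 270 N down at 2.7 m → arm 2.7 m, τ = 270 × 2.7 = 729 N·m clockwise.
Sack of grain: 38 × 10 = 380 N down at 5.9 m → arm 5.9 m, τ = 380 × 5.9 = 2242 N·m clockwise.
Lamp: 5.1 × 10 = 51 N down at 3.3 m → arm 3.3 m, τ = 51 × 3.3 = 168.3 N·m clockwise.
Net moment of the loads = 4909 N·m clockwise.
The upward force F acts at the right end, arm 7.4 m, giving F × 7.4 counterclockwise.
Στ = 0 ⇒ F × 7.4 = 4909 ⇒ F = 4909 / 7.4 = 663 N.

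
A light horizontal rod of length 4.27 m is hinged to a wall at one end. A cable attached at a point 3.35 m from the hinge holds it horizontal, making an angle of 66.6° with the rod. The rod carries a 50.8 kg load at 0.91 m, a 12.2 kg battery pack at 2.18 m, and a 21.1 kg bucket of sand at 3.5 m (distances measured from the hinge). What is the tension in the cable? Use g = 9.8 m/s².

T ≈ 468 N

Take moments about the hinge.
Load: 50.8 × 9.8 = 497.8 N down at 0.91 m → arm 0.91 m, τ = 497.8 × 0.91 = 453 N·m clockwise.
Battery pack: 12.2 × 9.8 = 119.6 N down at 2.18 m → arm 2.18 m, τ = 119.6 × 2.18 = 260.7 N·m clockwise.
Bucket of sand: 21.1 × 9.8 = 206.8 N down at 3.5 m → arm 3.5 m, τ = 206.8 × 3.5 = 723.8 N·m clockwise.
Total clockwise load moment = 1438 N·m.
The cable tension T acts at 3.35 m; only its component perpendicular to the rod, T sinθ, produces torque. sin 66.6° = 0.9178.
Setting net torque to zero: T × 3.35 × 0.9178 = 1438 → T = 1438 / 3.075 = 468 N.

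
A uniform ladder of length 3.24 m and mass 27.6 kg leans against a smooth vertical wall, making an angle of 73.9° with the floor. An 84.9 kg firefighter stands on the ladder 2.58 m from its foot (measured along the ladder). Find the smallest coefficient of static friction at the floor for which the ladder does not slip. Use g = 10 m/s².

About the foot of the ladder:
Ladder weight 27.6×10 = 276 N acts at 1.62 m along the ladder; its horizontal arm is 1.62·cos73.9° = 0.4492 m → τ = 124 N·m clockwise.
Firefighter: 84.9×10 = 849 N at 2.58 m → arm 0.7155 m → τ = 607.5 N·m clockwise.
Wall normal N acts horizontally at the top; its moment arm is the height L sinθ = 3.24·sin73.9° = 3.113 m, counterclockwise.
Στ = 0 ⇒ N × 3.113 = 731.5 ⇒ N = 235 N.
ΣFx = 0 ⇒ f = N_wall = 235 N. ΣFy = 0 ⇒ N_floor = 1125 N.
μ_min = f / N_floor = 235 / 1125 = 0.209.

μ_min ≈ 0.209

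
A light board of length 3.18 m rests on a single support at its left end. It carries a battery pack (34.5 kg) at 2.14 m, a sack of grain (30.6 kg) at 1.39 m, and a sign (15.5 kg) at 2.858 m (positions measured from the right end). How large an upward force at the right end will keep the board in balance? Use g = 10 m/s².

About the left end:
Battery pack: 34.5 × 10 = 345 N down at 2.14 m → arm 1.04 m, τ = 345 × 1.04 = 358.8 N·m clockwise.
Sack of grain: 30.6 × 10 = 306 N down at 1.39 m → arm 1.79 m, τ = 306 × 1.79 = 547.7 N·m clockwise.
Sign: 15.5 × 10 = 155 N down at 2.858 m → arm 0.322 m, τ = 155 × 0.322 = 49.91 N·m clockwise.
Net moment of the loads = 956.4 N·m clockwise.
The upward force F acts at the right end, arm 3.18 m, giving F × 3.18 counterclockwise.
Στ = 0 ⇒ F × 3.18 = 956.4 ⇒ F = 956.4 / 3.18 = 301 N.

F ≈ 301 N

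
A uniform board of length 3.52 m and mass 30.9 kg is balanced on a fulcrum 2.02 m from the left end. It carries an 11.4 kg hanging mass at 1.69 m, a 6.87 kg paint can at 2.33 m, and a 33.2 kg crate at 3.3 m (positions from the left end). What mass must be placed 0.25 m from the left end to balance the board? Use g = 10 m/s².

m ≈ 18.5 kg

Take moments about the fulcrum (at 2.02 m from the left end).
Beam weight: 30.9 × 10 = 309 N down at 1.76 m → arm 0.26 m, τ = 309 × 0.26 = 80.34 N·m counterclockwise.
Hanging mass: 11.4 × 10 = 114 N down at 1.69 m → arm 0.33 m, τ = 114 × 0.33 = 37.62 N·m counterclockwise.
Paint can: 6.87 × 10 = 68.7 N down at 2.33 m → arm 0.31 m, τ = 68.7 × 0.31 = 21.3 N·m clockwise.
Crate: 33.2 × 10 = 332 N down at 3.3 m → arm 1.28 m, τ = 332 × 1.28 = 425 N·m clockwise.
Net moment of known loads = 328.3 N·m clockwise.
An unknown mass m at 0.25 m has arm 1.77 m; its moment is m·g·1.77 counterclockwise.
Balancing moments: m × 10 × 1.77 = 328.3, giving m = 328.3 / (10 × 1.77) = 18.5 kg.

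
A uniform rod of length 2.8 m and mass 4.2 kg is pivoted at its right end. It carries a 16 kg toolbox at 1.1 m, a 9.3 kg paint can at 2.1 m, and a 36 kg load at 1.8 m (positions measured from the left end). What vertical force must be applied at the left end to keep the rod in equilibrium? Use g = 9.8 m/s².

Sum moments about the right end (the unknown pivot reaction has zero arm there).
Beam weight: 4.2 × 9.8 = 41.16 N down at 1.4 m → arm 1.4 m, τ = 41.16 × 1.4 = 57.62 N·m counterclockwise.
Toolbox: 16 × 9.8 = 156.8 N down at 1.1 m → arm 1.7 m, τ = 156.8 × 1.7 = 266.6 N·m counterclockwise.
Paint can: 9.3 × 9.8 = 91.14 N down at 2.1 m → arm 0.7 m, τ = 91.14 × 0.7 = 63.8 N·m counterclockwise.
Load: 36 × 9.8 = 352.8 N down at 1.8 m → arm 1 m, τ = 352.8 × 1 = 352.8 N·m counterclockwise.
Net moment of the loads = 740.8 N·m counterclockwise.
The upward force F acts at the left end, arm 2.8 m, giving F × 2.8 clockwise.
Setting net torque to zero: F × 2.8 = 740.8 → F = 740.8 / 2.8 = 265 N.

F ≈ 265 N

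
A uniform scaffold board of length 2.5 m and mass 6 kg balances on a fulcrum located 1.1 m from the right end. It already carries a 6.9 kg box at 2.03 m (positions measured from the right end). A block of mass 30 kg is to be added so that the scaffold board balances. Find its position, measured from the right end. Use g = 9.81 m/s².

Taking torques about the fulcrum (at 1.1 m from the right end):
Beam weight: 6 × 9.81 = 58.86 N down at 1.25 m → arm 0.15 m, τ = 58.86 × 0.15 = 8.829 N·m counterclockwise.
Box: 6.9 × 9.81 = 67.69 N down at 2.03 m → arm 0.93 m, τ = 67.69 × 0.93 = 62.95 N·m counterclockwise.
Net moment of existing loads = 71.78 N·m counterclockwise.
The block weighs 30 × 9.81 = 294.3 N and must supply an equal clockwise moment, so its lever arm about the fulcrum is 71.78 / 294.3 = 0.244 m.
That puts it at 1.1 − 0.244 = 0.856 m from the right end.

x ≈ 0.856 m from the right end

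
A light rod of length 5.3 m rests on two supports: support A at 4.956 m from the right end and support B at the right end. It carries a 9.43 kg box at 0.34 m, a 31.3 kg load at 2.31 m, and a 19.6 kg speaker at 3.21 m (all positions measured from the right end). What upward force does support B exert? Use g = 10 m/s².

R_B ≈ 324 N

Sum moments about support A (its reaction then has zero moment arm).
Box: 9.43 × 10 = 94.3 N down at 0.34 m → arm 4.616 m, τ = 94.3 × 4.616 = 435.3 N·m clockwise.
Load: 31.3 × 10 = 313 N down at 2.31 m → arm 2.646 m, τ = 313 × 2.646 = 828.2 N·m clockwise.
Speaker: 19.6 × 10 = 196 N down at 3.21 m → arm 1.746 m, τ = 196 × 1.746 = 342.2 N·m clockwise.
Net load moment about support A = 1606 N·m clockwise.
Reaction R at support B is upward at 0 m, arm 4.956 m → moment R × 4.956 counterclockwise.
Balancing moments: R × 4.956 = 1606, giving R = 324 N.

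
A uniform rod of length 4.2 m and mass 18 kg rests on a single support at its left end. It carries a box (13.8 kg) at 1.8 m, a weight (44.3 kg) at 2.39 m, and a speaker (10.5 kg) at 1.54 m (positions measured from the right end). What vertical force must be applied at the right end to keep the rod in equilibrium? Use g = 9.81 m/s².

F ≈ 418 N

Choose the left end as the axis so the unknown pivot reaction has zero arm there.
Beam weight: 18 × 9.81 = 176.6 N down at 2.1 m → arm 2.1 m, τ = 176.6 × 2.1 = 370.9 N·m clockwise.
Box: 13.8 × 9.81 = 135.4 N down at 1.8 m → arm 2.4 m, τ = 135.4 × 2.4 = 325 N·m clockwise.
Weight: 44.3 × 9.81 = 434.6 N down at 2.39 m → arm 1.81 m, τ = 434.6 × 1.81 = 786.6 N·m clockwise.
Speaker: 10.5 × 9.81 = 103 N down at 1.54 m → arm 2.66 m, τ = 103 × 2.66 = 274 N·m clockwise.
Net moment of the loads = 1756 N·m clockwise.
The upward force F acts at the right end, arm 4.2 m, giving F × 4.2 counterclockwise.
Balancing moments: F × 4.2 = 1756, giving F = 1756 / 4.2 = 418 N.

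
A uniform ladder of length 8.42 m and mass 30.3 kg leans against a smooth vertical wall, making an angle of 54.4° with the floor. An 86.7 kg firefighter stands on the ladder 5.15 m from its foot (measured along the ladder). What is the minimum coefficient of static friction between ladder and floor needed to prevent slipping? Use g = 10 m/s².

Take moments about the foot of the ladder.
Ladder weight 30.3×10 = 303 N acts at 4.21 m along the ladder; its horizontal arm is 4.21·cos54.4° = 2.451 m → τ = 742.7 N·m clockwise.
Firefighter: 86.7×10 = 867 N at 5.15 m → arm 2.998 m → τ = 2599 N·m clockwise.
Wall normal N acts horizontally at the top; its moment arm is the height L sinθ = 8.42·sin54.4° = 6.846 m, counterclockwise.
For rotational equilibrium, N × 6.846 = 3342, so N = 488.2 N.
ΣFx = 0 ⇒ f = N_wall = 488.2 N. ΣFy = 0 ⇒ N_floor = 1170 N.
μ_min = f / N_floor = 488.2 / 1170 = 0.417.

μ_min ≈ 0.417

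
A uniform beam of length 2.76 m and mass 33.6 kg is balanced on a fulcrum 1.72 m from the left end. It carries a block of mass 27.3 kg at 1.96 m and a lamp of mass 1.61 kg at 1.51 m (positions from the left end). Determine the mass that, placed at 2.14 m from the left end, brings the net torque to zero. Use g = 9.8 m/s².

About the fulcrum (at 1.72 m from the left end):
Beam weight: 33.6 × 9.8 = 329.3 N down at 1.38 m → arm 0.34 m, τ = 329.3 × 0.34 = 112 N·m counterclockwise.
Block: 27.3 × 9.8 = 267.5 N down at 1.96 m → arm 0.24 m, τ = 267.5 × 0.24 = 64.2 N·m clockwise.
Lamp: 1.61 × 9.8 = 15.78 N down at 1.51 m → arm 0.21 m, τ = 15.78 × 0.21 = 3.314 N·m counterclockwise.
Net moment of known loads = 51.11 N·m counterclockwise.
An unknown mass m at 2.14 m has arm 0.42 m; its moment is m·g·0.42 clockwise.
Balancing moments: m × 9.8 × 0.42 = 51.11, giving m = 51.11 / (9.8 × 0.42) = 12.4 kg.

m ≈ 12.4 kg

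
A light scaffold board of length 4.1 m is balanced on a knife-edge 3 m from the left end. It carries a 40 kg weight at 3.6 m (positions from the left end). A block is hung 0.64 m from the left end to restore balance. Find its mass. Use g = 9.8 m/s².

Sum moments about the knife-edge (at 3 m from the left end) (the support reaction has zero arm there).
Weight: 40 × 9.8 = 392 N down at 3.6 m → arm 0.6 m, τ = 392 × 0.6 = 235.2 N·m clockwise.
Net moment of known loads = 235.2 N·m clockwise.
An unknown mass m at 0.64 m has arm 2.36 m; its moment is m·g·2.36 counterclockwise.
For rotational equilibrium, m × 9.8 × 2.36 = 235.2, so m = 235.2 / (9.8 × 2.36) = 10.2 kg.

m ≈ 10.2 kg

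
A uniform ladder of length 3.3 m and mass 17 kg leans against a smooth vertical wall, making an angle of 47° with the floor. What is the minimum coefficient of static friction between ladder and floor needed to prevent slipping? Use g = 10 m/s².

μ_min ≈ 0.466

Take moments about the foot of the ladder.
Ladder weight 17×10 = 170 N acts at 1.65 m along the ladder; its horizontal arm is 1.65·cos47° = 1.125 m → τ = 191.2 N·m clockwise.
Wall normal N acts horizontally at the top; its moment arm is the height L sinθ = 3.3·sin47° = 2.413 m, counterclockwise.
Στ = 0 ⇒ N × 2.413 = 191.2 ⇒ N = 79.24 N.
ΣFx = 0 ⇒ f = N_wall = 79.24 N. ΣFy = 0 ⇒ N_floor = 170 N.
μ_min = f / N_floor = 79.24 / 170 = 0.466.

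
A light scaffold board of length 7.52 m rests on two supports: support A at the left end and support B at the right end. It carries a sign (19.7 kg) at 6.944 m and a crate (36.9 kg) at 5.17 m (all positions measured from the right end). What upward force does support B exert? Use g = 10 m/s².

R_B ≈ 130 N

Taking torques about support A:
Sign: 19.7 × 10 = 197 N down at 6.944 m → arm 0.576 m, τ = 197 × 0.576 = 113.5 N·m clockwise.
Crate: 36.9 × 10 = 369 N down at 5.17 m → arm 2.35 m, τ = 369 × 2.35 = 867.1 N·m clockwise.
Net load moment about support A = 980.6 N·m clockwise.
Reaction R at support B is upward at 0 m, arm 7.52 m → moment R × 7.52 counterclockwise.
Balancing moments: R × 7.52 = 980.6, giving R = 130 N.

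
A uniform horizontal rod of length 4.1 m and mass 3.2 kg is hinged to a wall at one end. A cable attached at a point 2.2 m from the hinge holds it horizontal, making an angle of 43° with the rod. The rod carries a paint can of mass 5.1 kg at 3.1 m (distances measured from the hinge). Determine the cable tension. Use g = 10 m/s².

Sum moments about the hinge (the unknown hinge reaction has zero arm there).
Beam weight: 3.2 × 10 = 32 N down at 2.05 m → arm 2.05 m, τ = 32 × 2.05 = 65.6 N·m clockwise.
Paint can: 5.1 × 10 = 51 N down at 3.1 m → arm 3.1 m, τ = 51 × 3.1 = 158.1 N·m clockwise.
Total clockwise load moment = 223.7 N·m.
The cable tension T acts at 2.2 m; only its component perpendicular to the rod, T sinθ, produces torque. sin 43° = 0.682.
For rotational equilibrium, T × 2.2 × 0.682 = 223.7, so T = 223.7 / 1.5 = 149 N.

T ≈ 149 N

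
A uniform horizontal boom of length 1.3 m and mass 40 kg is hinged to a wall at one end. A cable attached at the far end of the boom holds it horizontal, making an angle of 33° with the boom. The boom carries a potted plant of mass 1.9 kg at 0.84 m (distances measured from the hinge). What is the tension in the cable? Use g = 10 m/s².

T ≈ 390 N

About the hinge:
Beam weight: 40 × 10 = 400 N down at 0.65 m → arm 0.65 m, τ = 400 × 0.65 = 260 N·m clockwise.
Potted plant: 1.9 × 10 = 19 N down at 0.84 m → arm 0.84 m, τ = 19 × 0.84 = 15.96 N·m clockwise.
Total clockwise load moment = 276 N·m.
The cable tension T acts at 1.3 m; only its component perpendicular to the boom, T sinθ, produces torque. sin 33° = 0.5446.
For rotational equilibrium, T × 1.3 × 0.5446 = 276, so T = 276 / 0.708 = 390 N.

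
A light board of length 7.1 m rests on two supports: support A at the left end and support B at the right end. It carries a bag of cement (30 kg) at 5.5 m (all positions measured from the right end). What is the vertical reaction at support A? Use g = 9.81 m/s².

Choose support B as the axis so its reaction then has zero moment arm.
Bag of cement: 30 × 9.81 = 294.3 N down at 5.5 m → arm 5.5 m, τ = 294.3 × 5.5 = 1619 N·m counterclockwise.
Net load moment about support B = 1619 N·m counterclockwise.
Reaction R at support A is upward at 7.1 m, arm 7.1 m → moment R × 7.1 clockwise.
Setting net torque to zero: R × 7.1 = 1619 → R = 228 N.

R_A ≈ 228 N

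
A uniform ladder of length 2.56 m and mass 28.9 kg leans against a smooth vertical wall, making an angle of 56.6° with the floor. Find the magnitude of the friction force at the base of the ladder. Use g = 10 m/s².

f ≈ 95.3 N

Choose the foot of the ladder as the axis so the floor normal and friction both act there and drop out.
Ladder weight 28.9×10 = 289 N acts at 1.28 m along the ladder; its horizontal arm is 1.28·cos56.6° = 0.7046 m → τ = 203.6 N·m clockwise.
Wall normal N acts horizontally at the top; its moment arm is the height L sinθ = 2.56·sin56.6° = 2.137 m, counterclockwise.
Setting net torque to zero: N × 2.137 = 203.6 → N = 95.3 N.
ΣFx = 0: friction at the foot balances the wall's push, so f = N_wall = 95.3 N.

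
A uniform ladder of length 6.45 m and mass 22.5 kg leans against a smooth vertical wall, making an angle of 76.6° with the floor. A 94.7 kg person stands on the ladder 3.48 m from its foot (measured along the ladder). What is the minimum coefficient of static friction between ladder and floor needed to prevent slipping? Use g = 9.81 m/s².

Sum moments about the foot of the ladder (the floor normal and friction both act there and drop out).
Ladder weight 22.5×9.81 = 220.7 N acts at 3.225 m along the ladder; its horizontal arm is 3.225·cos76.6° = 0.7474 m → τ = 165 N·m clockwise.
Person: 94.7×9.81 = 929 N at 3.48 m → arm 0.8065 m → τ = 749.2 N·m clockwise.
Wall normal N acts horizontally at the top; its moment arm is the height L sinθ = 6.45·sin76.6° = 6.274 m, counterclockwise.
Setting net torque to zero: N × 6.274 = 914.2 → N = 145.7 N.
ΣFx = 0 ⇒ f = N_wall = 145.7 N. ΣFy = 0 ⇒ N_floor = 1150 N.
μ_min = f / N_floor = 145.7 / 1150 = 0.127.

μ_min ≈ 0.127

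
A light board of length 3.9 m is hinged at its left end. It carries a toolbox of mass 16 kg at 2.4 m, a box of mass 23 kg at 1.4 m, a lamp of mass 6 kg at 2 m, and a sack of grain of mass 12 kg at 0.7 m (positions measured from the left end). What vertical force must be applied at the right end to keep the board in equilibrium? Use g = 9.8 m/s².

Take moments about the left end.
Toolbox: 16 × 9.8 = 156.8 N down at 2.4 m → arm 2.4 m, τ = 156.8 × 2.4 = 376.3 N·m clockwise.
Box: 23 × 9.8 = 225.4 N down at 1.4 m → arm 1.4 m, τ = 225.4 × 1.4 = 315.6 N·m clockwise.
Lamp: 6 × 9.8 = 58.8 N down at 2 m → arm 2 m, τ = 58.8 × 2 = 117.6 N·m clockwise.
Sack of grain: 12 × 9.8 = 117.6 N down at 0.7 m → arm 0.7 m, τ = 117.6 × 0.7 = 82.32 N·m clockwise.
Net moment of the loads = 891.8 N·m clockwise.
The upward force F acts at the right end, arm 3.9 m, giving F × 3.9 counterclockwise.
Setting net torque to zero: F × 3.9 = 891.8 → F = 891.8 / 3.9 = 229 N.

F ≈ 229 N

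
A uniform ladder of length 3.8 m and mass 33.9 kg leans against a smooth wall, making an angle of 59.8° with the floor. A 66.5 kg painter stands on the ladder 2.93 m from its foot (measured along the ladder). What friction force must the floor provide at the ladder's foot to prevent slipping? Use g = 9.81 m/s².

f ≈ 390 N

Choose the foot of the ladder as the axis so the floor normal and friction both act there and drop out.
Ladder weight 33.9×9.81 = 332.6 N acts at 1.9 m along the ladder; its horizontal arm is 1.9·cos59.8° = 0.9557 m → τ = 317.9 N·m clockwise.
Painter: 66.5×9.81 = 652.4 N at 2.93 m → arm 1.474 m → τ = 961.6 N·m clockwise.
Wall normal N acts horizontally at the top; its moment arm is the height L sinθ = 3.8·sin59.8° = 3.284 m, counterclockwise.
Στ = 0 ⇒ N × 3.284 = 1280 ⇒ N = 390 N.
ΣFx = 0: friction at the foot balances the wall's push, so f = N_wall = 390 N.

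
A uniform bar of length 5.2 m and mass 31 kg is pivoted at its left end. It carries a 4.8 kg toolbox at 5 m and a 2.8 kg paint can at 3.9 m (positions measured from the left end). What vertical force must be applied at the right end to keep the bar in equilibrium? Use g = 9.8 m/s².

F ≈ 218 N

Taking torques about the left end:
Beam weight: 31 × 9.8 = 303.8 N down at 2.6 m → arm 2.6 m, τ = 303.8 × 2.6 = 789.9 N·m clockwise.
Toolbox: 4.8 × 9.8 = 47.04 N down at 5 m → arm 5 m, τ = 47.04 × 5 = 235.2 N·m clockwise.
Paint can: 2.8 × 9.8 = 27.44 N down at 3.9 m → arm 3.9 m, τ = 27.44 × 3.9 = 107 N·m clockwise.
Net moment of the loads = 1132 N·m clockwise.
The upward force F acts at the right end, arm 5.2 m, giving F × 5.2 counterclockwise.
Balancing moments: F × 5.2 = 1132, giving F = 1132 / 5.2 = 218 N.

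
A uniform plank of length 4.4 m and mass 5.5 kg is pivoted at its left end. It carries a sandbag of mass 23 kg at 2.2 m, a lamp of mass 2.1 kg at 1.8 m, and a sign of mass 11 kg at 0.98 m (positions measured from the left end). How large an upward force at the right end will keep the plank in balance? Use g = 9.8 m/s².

F ≈ 172 N

Taking torques about the left end:
Beam weight: 5.5 × 9.8 = 53.9 N down at 2.2 m → arm 2.2 m, τ = 53.9 × 2.2 = 118.6 N·m clockwise.
Sandbag: 23 × 9.8 = 225.4 N down at 2.2 m → arm 2.2 m, τ = 225.4 × 2.2 = 495.9 N·m clockwise.
Lamp: 2.1 × 9.8 = 20.58 N down at 1.8 m → arm 1.8 m, τ = 20.58 × 1.8 = 37.04 N·m clockwise.
Sign: 11 × 9.8 = 107.8 N down at 0.98 m → arm 0.98 m, τ = 107.8 × 0.98 = 105.6 N·m clockwise.
Net moment of the loads = 757.1 N·m clockwise.
The upward force F acts at the right end, arm 4.4 m, giving F × 4.4 counterclockwise.
Στ = 0 ⇒ F × 4.4 = 757.1 ⇒ F = 757.1 / 4.4 = 172 N.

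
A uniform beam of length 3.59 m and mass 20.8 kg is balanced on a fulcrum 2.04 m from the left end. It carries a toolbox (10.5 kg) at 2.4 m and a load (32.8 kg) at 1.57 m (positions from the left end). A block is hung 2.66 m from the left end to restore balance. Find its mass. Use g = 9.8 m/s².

m ≈ 27 kg

About the fulcrum (at 2.04 m from the left end):
Beam weight: 20.8 × 9.8 = 203.8 N down at 1.795 m → arm 0.245 m, τ = 203.8 × 0.245 = 49.93 N·m counterclockwise.
Toolbox: 10.5 × 9.8 = 102.9 N down at 2.4 m → arm 0.36 m, τ = 102.9 × 0.36 = 37.04 N·m clockwise.
Load: 32.8 × 9.8 = 321.4 N down at 1.57 m → arm 0.47 m, τ = 321.4 × 0.47 = 151.1 N·m counterclockwise.
Net moment of known loads = 164 N·m counterclockwise.
An unknown mass m at 2.66 m has arm 0.62 m; its moment is m·g·0.62 clockwise.
For rotational equilibrium, m × 9.8 × 0.62 = 164, so m = 164 / (9.8 × 0.62) = 27 kg.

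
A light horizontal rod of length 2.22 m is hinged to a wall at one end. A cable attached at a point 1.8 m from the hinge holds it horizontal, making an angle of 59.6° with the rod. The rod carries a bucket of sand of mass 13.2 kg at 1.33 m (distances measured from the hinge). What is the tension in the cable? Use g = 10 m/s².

About the hinge:
Bucket of sand: 13.2 × 10 = 132 N down at 1.33 m → arm 1.33 m, τ = 132 × 1.33 = 175.6 N·m clockwise.
Total clockwise load moment = 175.6 N·m.
The cable tension T acts at 1.8 m; only its component perpendicular to the rod, T sinθ, produces torque. sin 59.6° = 0.8625.
Balancing moments: T × 1.8 × 0.8625 = 175.6, giving T = 175.6 / 1.553 = 113 N.

T ≈ 113 N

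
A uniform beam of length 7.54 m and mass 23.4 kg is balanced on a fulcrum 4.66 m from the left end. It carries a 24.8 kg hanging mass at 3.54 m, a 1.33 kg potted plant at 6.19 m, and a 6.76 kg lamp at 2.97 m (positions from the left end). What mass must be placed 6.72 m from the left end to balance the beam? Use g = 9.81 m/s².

Choose the fulcrum (at 4.66 m from the left end) as the axis so the support reaction has zero arm there.
Beam weight: 23.4 × 9.81 = 229.6 N down at 3.77 m → arm 0.89 m, τ = 229.6 × 0.89 = 204.3 N·m counterclockwise.
Hanging mass: 24.8 × 9.81 = 243.3 N down at 3.54 m → arm 1.12 m, τ = 243.3 × 1.12 = 272.5 N·m counterclockwise.
Potted plant: 1.33 × 9.81 = 13.05 N down at 6.19 m → arm 1.53 m, τ = 13.05 × 1.53 = 19.97 N·m clockwise.
Lamp: 6.76 × 9.81 = 66.32 N down at 2.97 m → arm 1.69 m, τ = 66.32 × 1.69 = 112.1 N·m counterclockwise.
Net moment of known loads = 568.9 N·m counterclockwise.
An unknown mass m at 6.72 m has arm 2.06 m; its moment is m·g·2.06 clockwise.
Balancing moments: m × 9.81 × 2.06 = 568.9, giving m = 568.9 / (9.81 × 2.06) = 28.2 kg.

m ≈ 28.2 kg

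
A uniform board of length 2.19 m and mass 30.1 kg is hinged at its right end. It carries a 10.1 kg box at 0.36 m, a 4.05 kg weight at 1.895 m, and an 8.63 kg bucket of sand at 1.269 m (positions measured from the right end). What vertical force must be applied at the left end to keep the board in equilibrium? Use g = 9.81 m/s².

F ≈ 247 N

Taking torques about the right end:
Beam weight: 30.1 × 9.81 = 295.3 N down at 1.095 m → arm 1.095 m, τ = 295.3 × 1.095 = 323.4 N·m counterclockwise.
Box: 10.1 × 9.81 = 99.08 N down at 0.36 m → arm 0.36 m, τ = 99.08 × 0.36 = 35.67 N·m counterclockwise.
Weight: 4.05 × 9.81 = 39.73 N down at 1.895 m → arm 1.895 m, τ = 39.73 × 1.895 = 75.29 N·m counterclockwise.
Bucket of sand: 8.63 × 9.81 = 84.66 N down at 1.269 m → arm 1.269 m, τ = 84.66 × 1.269 = 107.4 N·m counterclockwise.
Net moment of the loads = 541.8 N·m counterclockwise.
The upward force F acts at the left end, arm 2.19 m, giving F × 2.19 clockwise.
For rotational equilibrium, F × 2.19 = 541.8, so F = 541.8 / 2.19 = 247 N.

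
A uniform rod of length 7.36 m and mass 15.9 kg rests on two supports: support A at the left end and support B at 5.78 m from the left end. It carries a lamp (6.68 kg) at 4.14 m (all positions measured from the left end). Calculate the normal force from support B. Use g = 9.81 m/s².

Taking torques about support A:
Beam weight: 15.9 × 9.81 = 156 N down at 3.68 m → arm 3.68 m, τ = 156 × 3.68 = 574.1 N·m clockwise.
Lamp: 6.68 × 9.81 = 65.53 N down at 4.14 m → arm 4.14 m, τ = 65.53 × 4.14 = 271.3 N·m clockwise.
Net load moment about support A = 845.4 N·m clockwise.
Reaction R at support B is upward at 5.78 m, arm 5.78 m → moment R × 5.78 counterclockwise.
Στ = 0 ⇒ R × 5.78 = 845.4 ⇒ R = 146 N.

R_B ≈ 146 N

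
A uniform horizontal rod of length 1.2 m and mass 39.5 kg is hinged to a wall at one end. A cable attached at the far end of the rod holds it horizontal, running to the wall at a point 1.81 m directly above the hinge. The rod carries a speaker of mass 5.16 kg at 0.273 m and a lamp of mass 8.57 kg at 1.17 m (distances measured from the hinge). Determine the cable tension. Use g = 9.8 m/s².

Take moments about the hinge.
Beam weight: 39.5 × 9.8 = 387.1 N down at 0.6 m → arm 0.6 m, τ = 387.1 × 0.6 = 232.3 N·m clockwise.
Speaker: 5.16 × 9.8 = 50.57 N down at 0.273 m → arm 0.273 m, τ = 50.57 × 0.273 = 13.81 N·m clockwise.
Lamp: 8.57 × 9.8 = 83.99 N down at 1.17 m → arm 1.17 m, τ = 83.99 × 1.17 = 98.27 N·m clockwise.
Total clockwise load moment = 344.4 N·m.
The cable tension T acts at 1.2 m; only its component perpendicular to the rod, T sinθ, produces torque. sinθ = h/√(h²+d²) = 1.81/√(1.81²+1.2²) = 0.8335.
For rotational equilibrium, T × 1.2 × 0.8335 = 344.4, so T = 344.4 / 1 = 344 N.

T ≈ 344 N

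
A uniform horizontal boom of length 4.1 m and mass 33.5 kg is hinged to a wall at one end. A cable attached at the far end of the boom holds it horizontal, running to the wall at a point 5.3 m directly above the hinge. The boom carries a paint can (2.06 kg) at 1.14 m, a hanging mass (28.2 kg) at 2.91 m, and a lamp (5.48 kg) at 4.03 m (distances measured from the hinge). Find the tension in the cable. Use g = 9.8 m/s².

Taking torques about the hinge:
Beam weight: 33.5 × 9.8 = 328.3 N down at 2.05 m → arm 2.05 m, τ = 328.3 × 2.05 = 673 N·m clockwise.
Paint can: 2.06 × 9.8 = 20.19 N down at 1.14 m → arm 1.14 m, τ = 20.19 × 1.14 = 23.02 N·m clockwise.
Hanging mass: 28.2 × 9.8 = 276.4 N down at 2.91 m → arm 2.91 m, τ = 276.4 × 2.91 = 804.3 N·m clockwise.
Lamp: 5.48 × 9.8 = 53.7 N down at 4.03 m → arm 4.03 m, τ = 53.7 × 4.03 = 216.4 N·m clockwise.
Total clockwise load moment = 1717 N·m.
The cable tension T acts at 4.1 m; only its component perpendicular to the boom, T sinθ, produces torque. sinθ = h/√(h²+d²) = 5.3/√(5.3²+4.1²) = 0.791.
For rotational equilibrium, T × 4.1 × 0.791 = 1717, so T = 1717 / 3.243 = 529 N.

T ≈ 529 N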